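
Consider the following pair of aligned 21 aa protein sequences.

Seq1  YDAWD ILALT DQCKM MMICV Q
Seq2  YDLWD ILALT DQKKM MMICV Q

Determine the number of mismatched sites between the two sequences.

2

Mismatches occur at site 3 (A→L), site 13 (C→K).
That gives 2 mismatches out of 21 aligned sites, so the Hamming distance is 2.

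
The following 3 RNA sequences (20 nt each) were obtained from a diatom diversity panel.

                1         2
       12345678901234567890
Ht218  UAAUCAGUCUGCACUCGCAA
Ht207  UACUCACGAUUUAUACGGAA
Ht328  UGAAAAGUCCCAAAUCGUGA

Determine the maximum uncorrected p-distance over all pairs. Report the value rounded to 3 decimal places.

Pairwise Hamming distances:
  Ht218 vs Ht207: 9
  Ht218 vs Ht328: 9
  Ht207 vs Ht328: 14
The largest is 14 mismatches, between Ht207 and Ht328; p = 14/20 = 0.700.

0.700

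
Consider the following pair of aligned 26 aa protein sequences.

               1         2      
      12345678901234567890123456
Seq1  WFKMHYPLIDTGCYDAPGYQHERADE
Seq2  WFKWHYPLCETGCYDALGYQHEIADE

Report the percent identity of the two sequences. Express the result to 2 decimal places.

80.77%

The sequences differ at positions 4 (M/W), 9 (I/C), 10 (D/E), 17 (P/L), 23 (R/I).
21 of the 26 sites match, so the percent identity is 21/26 × 100 = 80.77%.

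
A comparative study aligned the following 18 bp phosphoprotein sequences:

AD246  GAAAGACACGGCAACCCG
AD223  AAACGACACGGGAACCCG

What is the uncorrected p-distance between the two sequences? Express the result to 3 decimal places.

0.167

The sequences differ at positions 1 (G/A), 4 (A/C), 12 (C/G).
There are 3 differences over 18 sites, so p = 3/18 = 0.167.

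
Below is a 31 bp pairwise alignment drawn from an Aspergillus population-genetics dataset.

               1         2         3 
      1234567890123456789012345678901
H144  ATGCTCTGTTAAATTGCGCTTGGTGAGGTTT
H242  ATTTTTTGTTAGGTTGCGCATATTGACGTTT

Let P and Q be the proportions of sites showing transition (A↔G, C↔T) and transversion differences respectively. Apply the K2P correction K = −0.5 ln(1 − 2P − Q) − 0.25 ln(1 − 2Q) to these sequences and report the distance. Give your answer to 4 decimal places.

0.3750

Mismatches occur at site 3 (G↔T, transversion), site 4 (C↔T, transition), site 6 (C↔T, transition), site 12 (A↔G, transition), site 13 (A↔G, transition), site 20 (T↔A, transversion), site 22 (G↔A, transition), site 23 (G↔T, transversion), site 27 (G↔C, transversion).
Of the 9 differences, 5 transitions and 4 transversions over 31 sites: P = 5/31 = 0.161290, Q = 4/31 = 0.129032.
d = −0.5·ln(0.548388) − 0.25·ln(0.741936) = −0.5·(-0.600772) − 0.25·(-0.298492) = 0.3750.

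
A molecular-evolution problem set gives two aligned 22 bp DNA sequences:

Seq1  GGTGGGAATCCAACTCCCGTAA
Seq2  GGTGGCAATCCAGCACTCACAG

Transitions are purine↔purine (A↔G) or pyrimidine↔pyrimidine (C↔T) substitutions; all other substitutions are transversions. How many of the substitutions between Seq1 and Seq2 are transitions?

Differing sites — 6:G/C (Tv); 13:A/G (Ti); 15:T/A (Tv); 17:C/T (Ti); 19:G/A (Ti); 20:T/C (Ti); 22:A/G (Ti).
Of the 7 differences, 5 transitions and 2 transversions, so the answer is 5.

5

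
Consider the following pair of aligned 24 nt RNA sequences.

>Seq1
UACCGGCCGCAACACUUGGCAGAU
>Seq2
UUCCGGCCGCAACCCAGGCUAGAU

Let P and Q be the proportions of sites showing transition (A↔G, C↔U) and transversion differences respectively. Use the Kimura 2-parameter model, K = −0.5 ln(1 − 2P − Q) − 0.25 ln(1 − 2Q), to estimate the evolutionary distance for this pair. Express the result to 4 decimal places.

Mismatches occur at site 2 (A↔U, transversion), site 14 (A↔C, transversion), site 16 (U↔A, transversion), site 17 (U↔G, transversion), site 19 (G↔C, transversion), site 20 (C↔U, transition).
Of the 6 differences, 1 transition and 5 transversions over 24 sites: P = 1/24 = 0.041667, Q = 5/24 = 0.208333.
d = −0.5·ln(0.708333) − 0.25·ln(0.583334) = −0.5·(-0.344841) − 0.25·(-0.538995) = 0.3072.

0.3072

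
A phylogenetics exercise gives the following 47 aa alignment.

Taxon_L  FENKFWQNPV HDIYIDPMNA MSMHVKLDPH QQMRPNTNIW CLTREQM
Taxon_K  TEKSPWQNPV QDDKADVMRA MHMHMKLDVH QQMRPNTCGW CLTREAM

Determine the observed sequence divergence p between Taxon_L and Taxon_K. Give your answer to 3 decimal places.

The sequences differ at positions 1 (F/T), 3 (N/K), 4 (K/S), 5 (F/P), 11 (H/Q), 13 (I/D), 14 (Y/K), 15 (I/A), 17 (P/V), 19 (N/R), 22 (S/H), 25 (V/M), 29 (P/V), 38 (N/C), 39 (I/G), 46 (Q/A).
There are 16 differences over 47 sites, so p = 16/47 = 0.340.

0.340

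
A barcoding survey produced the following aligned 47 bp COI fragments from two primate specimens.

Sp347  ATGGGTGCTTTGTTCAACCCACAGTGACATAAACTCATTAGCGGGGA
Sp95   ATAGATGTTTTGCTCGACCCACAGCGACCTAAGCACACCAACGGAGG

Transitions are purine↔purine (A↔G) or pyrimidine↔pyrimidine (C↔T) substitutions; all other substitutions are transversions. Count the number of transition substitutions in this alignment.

Differing sites — 3:G/A (Ti); 5:G/A (Ti); 8:C/T (Ti); 13:T/C (Ti); 16:A/G (Ti); 25:T/C (Ti); 29:A/C (Tv); 33:A/G (Ti); 35:T/A (Tv); 38:T/C (Ti); 39:T/C (Ti); 41:G/A (Ti); 45:G/A (Ti); 47:A/G (Ti).
Of the 14 differences, 12 transitions and 2 transversions, so the answer is 12.

12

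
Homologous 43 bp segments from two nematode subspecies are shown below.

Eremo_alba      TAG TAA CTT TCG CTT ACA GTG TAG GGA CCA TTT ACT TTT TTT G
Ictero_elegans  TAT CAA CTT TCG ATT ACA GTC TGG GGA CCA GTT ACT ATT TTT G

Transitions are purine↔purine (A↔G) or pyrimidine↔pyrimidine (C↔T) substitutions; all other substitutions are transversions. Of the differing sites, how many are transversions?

The sequences differ at positions 3 (G/T, transversion), 4 (T/C, transition), 13 (C/A, transversion), 21 (G/C, transversion), 23 (A/G, transition), 31 (T/G, transversion), 37 (T/A, transversion).
Of the 7 differences, 2 transitions and 5 transversions, so the answer is 5.

5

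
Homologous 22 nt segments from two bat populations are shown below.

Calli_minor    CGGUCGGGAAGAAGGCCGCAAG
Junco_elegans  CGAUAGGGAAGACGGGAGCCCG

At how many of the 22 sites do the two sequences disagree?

7

Differing sites — 3:G/A; 5:C/A; 13:A/C; 16:C/G; 17:C/A; 20:A/C; 21:A/C.
That gives 7 mismatches out of 22 aligned sites, so the Hamming distance is 7.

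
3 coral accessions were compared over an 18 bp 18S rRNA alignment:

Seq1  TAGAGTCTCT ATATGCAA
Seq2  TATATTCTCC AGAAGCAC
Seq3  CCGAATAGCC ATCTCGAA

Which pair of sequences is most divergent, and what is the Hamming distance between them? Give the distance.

Pairwise Hamming distances:
  Seq1 vs Seq2: 6
  Seq1 vs Seq3: 9
  Seq2 vs Seq3: 12
The largest is 12, between Seq2 and Seq3.

12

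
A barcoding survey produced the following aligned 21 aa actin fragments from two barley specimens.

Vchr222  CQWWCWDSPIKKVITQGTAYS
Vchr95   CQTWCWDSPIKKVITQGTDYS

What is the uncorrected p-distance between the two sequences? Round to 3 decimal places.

0.095

Mismatches occur at site 3 (W→T), site 19 (A→D).
There are 2 differences over 21 sites, so p = 2/21 = 0.095.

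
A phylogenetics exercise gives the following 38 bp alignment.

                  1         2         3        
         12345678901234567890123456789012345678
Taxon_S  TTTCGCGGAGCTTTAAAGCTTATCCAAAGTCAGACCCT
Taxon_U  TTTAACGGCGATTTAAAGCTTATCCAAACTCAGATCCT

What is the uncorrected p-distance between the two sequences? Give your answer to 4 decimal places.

0.1579

The sequences differ at positions 4 (C/A), 5 (G/A), 9 (A/C), 11 (C/A), 29 (G/C), 35 (C/T).
There are 6 differences over 38 sites, so p = 6/38 = 0.1579.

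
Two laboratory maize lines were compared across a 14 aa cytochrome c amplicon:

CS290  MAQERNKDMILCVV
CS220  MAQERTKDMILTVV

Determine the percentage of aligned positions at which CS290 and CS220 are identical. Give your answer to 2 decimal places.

85.71%

The sequences differ at positions 6 (N/T), 12 (C/T).
12 of the 14 sites match, so the percent identity is 12/14 × 100 = 85.71%.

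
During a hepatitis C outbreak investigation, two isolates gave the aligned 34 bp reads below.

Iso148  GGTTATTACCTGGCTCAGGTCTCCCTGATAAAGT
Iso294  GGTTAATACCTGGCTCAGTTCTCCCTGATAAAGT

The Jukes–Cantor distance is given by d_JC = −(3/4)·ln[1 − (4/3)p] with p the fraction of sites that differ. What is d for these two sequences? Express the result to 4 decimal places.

0.0613

Mismatches occur at site 6 (T↔A), site 19 (G↔T).
p = 2/34 = 0.058824.
d = −0.75 · ln(1 − (4/3)·0.058824) = −0.75 · ln(0.921568) = −0.75 · (-0.081679) = 0.0613.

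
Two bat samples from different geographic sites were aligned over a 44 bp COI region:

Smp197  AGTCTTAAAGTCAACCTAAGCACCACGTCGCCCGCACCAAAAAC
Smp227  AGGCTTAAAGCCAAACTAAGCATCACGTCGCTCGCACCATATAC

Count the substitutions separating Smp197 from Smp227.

7

Mismatches occur at site 3 (T/G), site 11 (T/C), site 15 (C/A), site 23 (C/T), site 32 (C/T), site 40 (A/T), site 42 (A/T).
That gives 7 mismatches out of 44 aligned sites, so the Hamming distance is 7.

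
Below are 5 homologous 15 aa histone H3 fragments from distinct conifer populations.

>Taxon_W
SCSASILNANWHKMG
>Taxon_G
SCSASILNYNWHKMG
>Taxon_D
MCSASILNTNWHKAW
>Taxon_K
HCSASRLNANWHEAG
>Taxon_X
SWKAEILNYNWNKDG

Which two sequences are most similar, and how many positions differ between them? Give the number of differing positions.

1

Pairwise Hamming distances:
  Taxon_W vs Taxon_G: 1
  Taxon_W vs Taxon_D: 4
  Taxon_W vs Taxon_K: 4
  Taxon_W vs Taxon_X: 6
  Taxon_G vs Taxon_D: 4
  Taxon_G vs Taxon_K: 5
  Taxon_G vs Taxon_X: 5
  Taxon_D vs Taxon_K: 5
  Taxon_D vs Taxon_X: 8
  Taxon_K vs Taxon_X: 9
The smallest is 1, between Taxon_W and Taxon_G.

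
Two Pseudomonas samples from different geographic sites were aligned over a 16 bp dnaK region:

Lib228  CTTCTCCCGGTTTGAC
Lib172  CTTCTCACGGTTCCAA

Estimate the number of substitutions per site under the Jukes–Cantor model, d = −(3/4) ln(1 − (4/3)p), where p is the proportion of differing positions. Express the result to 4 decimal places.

Differing sites — 7:C/A; 13:T/C; 14:G/C; 16:C/A.
p = 4/16 = 0.250000.
d = −0.75 · ln(1 − (4/3)·0.250000) = −0.75 · ln(0.666667) = −0.75 · (-0.405465) = 0.3041.

0.3041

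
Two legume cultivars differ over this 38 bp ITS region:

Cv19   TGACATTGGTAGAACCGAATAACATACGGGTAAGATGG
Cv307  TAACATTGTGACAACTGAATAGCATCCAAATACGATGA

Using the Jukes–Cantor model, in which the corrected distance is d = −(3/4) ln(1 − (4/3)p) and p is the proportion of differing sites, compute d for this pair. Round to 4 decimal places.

Differing sites — 2:G/A; 9:G/T; 10:T/G; 12:G/C; 16:C/T; 22:A/G; 26:A/C; 28:G/A; 29:G/A; 30:G/A; 33:A/C; 38:G/A.
p = 12/38 = 0.315789.
d = −0.75 · ln(1 − (4/3)·0.315789) = −0.75 · ln(0.578948) = −0.75 · (-0.546543) = 0.4099.

0.4099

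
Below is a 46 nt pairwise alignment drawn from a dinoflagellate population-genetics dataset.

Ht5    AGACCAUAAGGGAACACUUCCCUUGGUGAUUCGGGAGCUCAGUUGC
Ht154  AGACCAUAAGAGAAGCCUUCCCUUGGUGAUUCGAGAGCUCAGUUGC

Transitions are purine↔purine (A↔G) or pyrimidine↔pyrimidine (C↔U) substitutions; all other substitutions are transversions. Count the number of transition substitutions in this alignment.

Differing sites — 11:G/A (Ti); 15:C/G (Tv); 16:A/C (Tv); 34:G/A (Ti).
Of the 4 differences, 2 transitions and 2 transversions, so the answer is 2.

2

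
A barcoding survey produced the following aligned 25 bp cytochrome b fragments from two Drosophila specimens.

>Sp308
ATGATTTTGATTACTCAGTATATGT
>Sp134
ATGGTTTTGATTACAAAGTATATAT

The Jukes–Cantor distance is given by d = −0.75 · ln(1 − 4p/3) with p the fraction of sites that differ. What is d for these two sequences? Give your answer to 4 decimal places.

Differing sites — 4:A/G; 15:T/A; 16:C/A; 24:G/A.
p = 4/25 = 0.160000.
d = −0.75 · ln(1 − (4/3)·0.160000) = −0.75 · ln(0.786667) = −0.75 · (-0.239950) = 0.1800.

0.1800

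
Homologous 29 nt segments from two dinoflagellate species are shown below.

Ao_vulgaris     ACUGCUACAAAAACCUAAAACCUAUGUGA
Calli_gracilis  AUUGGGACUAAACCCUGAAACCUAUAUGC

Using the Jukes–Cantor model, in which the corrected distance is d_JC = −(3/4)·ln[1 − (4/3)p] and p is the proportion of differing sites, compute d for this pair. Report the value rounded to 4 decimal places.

The sequences differ at positions 2 (C/U), 5 (C/G), 6 (U/G), 9 (A/U), 13 (A/C), 17 (A/G), 26 (G/A), 29 (A/C).
p = 8/29 = 0.275862.
d = −0.75 · ln(1 − (4/3)·0.275862) = −0.75 · ln(0.632184) = −0.75 · (-0.458575) = 0.3439.

0.3439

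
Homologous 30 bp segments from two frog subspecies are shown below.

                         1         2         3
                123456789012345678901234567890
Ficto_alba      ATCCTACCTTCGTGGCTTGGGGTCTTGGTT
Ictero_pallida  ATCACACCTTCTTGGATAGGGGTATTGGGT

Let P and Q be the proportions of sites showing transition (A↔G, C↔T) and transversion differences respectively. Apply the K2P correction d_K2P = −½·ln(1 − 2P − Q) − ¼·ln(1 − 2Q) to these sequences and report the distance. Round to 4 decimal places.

Differing sites — 4:C/A (Tv); 5:T/C (Ti); 12:G/T (Tv); 16:C/A (Tv); 18:T/A (Tv); 24:C/A (Tv); 29:T/G (Tv).
Of the 7 differences, 1 transition and 6 transversions over 30 sites: P = 1/30 = 0.033333, Q = 6/30 = 0.200000.
d = −0.5·ln(0.733334) − 0.25·ln(0.600000) = −0.5·(-0.310154) − 0.25·(-0.510826) = 0.2828.

0.2828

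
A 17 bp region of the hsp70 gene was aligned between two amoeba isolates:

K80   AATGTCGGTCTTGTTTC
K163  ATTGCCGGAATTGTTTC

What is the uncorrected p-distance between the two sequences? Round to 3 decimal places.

0.235

The sequences differ at positions 2 (A/T), 5 (T/C), 9 (T/A), 10 (C/A).
There are 4 differences over 17 sites, so p = 4/17 = 0.235.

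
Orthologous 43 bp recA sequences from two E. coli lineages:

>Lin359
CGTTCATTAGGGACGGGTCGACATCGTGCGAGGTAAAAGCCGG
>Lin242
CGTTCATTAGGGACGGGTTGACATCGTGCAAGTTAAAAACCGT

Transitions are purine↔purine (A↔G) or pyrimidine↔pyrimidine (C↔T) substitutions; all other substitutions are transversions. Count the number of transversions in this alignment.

2

Differing sites — 19:C/T (Ti); 30:G/A (Ti); 33:G/T (Tv); 39:G/A (Ti); 43:G/T (Tv).
Of the 5 differences, 3 transitions and 2 transversions, so the answer is 2.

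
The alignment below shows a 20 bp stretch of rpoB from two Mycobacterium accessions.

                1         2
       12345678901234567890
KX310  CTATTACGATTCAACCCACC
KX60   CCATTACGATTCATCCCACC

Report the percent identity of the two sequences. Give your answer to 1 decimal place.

90.0%

Differing sites — 2:T/C; 14:A/T.
18 of the 20 sites match, so the percent identity is 18/20 × 100 = 90.0%.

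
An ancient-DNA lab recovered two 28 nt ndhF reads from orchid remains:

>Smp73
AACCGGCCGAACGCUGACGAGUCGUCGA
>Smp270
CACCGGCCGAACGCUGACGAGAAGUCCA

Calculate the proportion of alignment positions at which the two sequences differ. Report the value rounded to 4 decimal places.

0.1429

Mismatches occur at site 1 (A→C), site 22 (U→A), site 23 (C→A), site 27 (G→C).
There are 4 differences over 28 sites, so p = 4/28 = 0.1429.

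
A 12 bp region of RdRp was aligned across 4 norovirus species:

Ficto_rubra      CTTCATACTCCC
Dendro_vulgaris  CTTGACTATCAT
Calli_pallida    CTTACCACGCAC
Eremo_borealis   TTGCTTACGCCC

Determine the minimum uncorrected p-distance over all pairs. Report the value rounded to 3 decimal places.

Pairwise Hamming distances:
  Ficto_rubra vs Dendro_vulgaris: 6
  Ficto_rubra vs Calli_pallida: 5
  Ficto_rubra vs Eremo_borealis: 4
  Dendro_vulgaris vs Calli_pallida: 6
  Dendro_vulgaris vs Eremo_borealis: 10
  Calli_pallida vs Eremo_borealis: 6
The smallest is 4 mismatches, between Ficto_rubra and Eremo_borealis; p = 4/12 = 0.333.

0.333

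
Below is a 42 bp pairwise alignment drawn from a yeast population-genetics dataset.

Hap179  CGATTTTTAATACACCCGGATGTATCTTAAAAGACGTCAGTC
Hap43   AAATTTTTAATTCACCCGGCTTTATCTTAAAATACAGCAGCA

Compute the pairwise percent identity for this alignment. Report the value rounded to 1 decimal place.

76.2%

Mismatches occur at site 1 (C↔A), site 2 (G↔A), site 12 (A↔T), site 20 (A↔C), site 22 (G↔T), site 33 (G↔T), site 36 (G↔A), site 37 (T↔G), site 41 (T↔C), site 42 (C↔A).
32 of the 42 sites match, so the percent identity is 32/42 × 100 = 76.2%.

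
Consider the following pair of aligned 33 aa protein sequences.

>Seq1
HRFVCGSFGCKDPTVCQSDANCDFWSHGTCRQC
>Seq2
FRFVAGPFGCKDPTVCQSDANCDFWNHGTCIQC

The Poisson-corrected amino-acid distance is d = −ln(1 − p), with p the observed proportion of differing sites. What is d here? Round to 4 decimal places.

The sequences differ at positions 1 (H/F), 5 (C/A), 7 (S/P), 26 (S/N), 31 (R/I).
p = 5/33 = 0.151515.
d = −ln(1 − 0.151515) = −ln(0.848485) = 0.1643.

0.1643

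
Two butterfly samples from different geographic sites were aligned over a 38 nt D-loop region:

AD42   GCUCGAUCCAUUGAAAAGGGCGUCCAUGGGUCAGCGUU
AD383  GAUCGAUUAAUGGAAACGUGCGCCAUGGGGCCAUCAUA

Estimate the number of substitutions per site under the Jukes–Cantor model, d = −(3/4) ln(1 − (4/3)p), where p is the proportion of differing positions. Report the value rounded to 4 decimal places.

The sequences differ at positions 2 (C/A), 8 (C/U), 9 (C/A), 12 (U/G), 17 (A/C), 19 (G/U), 23 (U/C), 25 (C/A), 26 (A/U), 27 (U/G), 31 (U/C), 34 (G/U), 36 (G/A), 38 (U/A).
p = 14/38 = 0.368421.
d = −0.75 · ln(1 − (4/3)·0.368421) = −0.75 · ln(0.508772) = −0.75 · (-0.675755) = 0.5068.

0.5068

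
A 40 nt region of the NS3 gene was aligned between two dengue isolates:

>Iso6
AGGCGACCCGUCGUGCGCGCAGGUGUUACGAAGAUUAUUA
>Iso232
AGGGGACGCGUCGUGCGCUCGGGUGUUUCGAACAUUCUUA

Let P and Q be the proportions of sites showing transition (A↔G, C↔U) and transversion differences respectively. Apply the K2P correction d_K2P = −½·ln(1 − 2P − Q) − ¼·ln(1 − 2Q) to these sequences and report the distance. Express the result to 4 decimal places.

0.2007

Differing sites — 4:C/G (Tv); 8:C/G (Tv); 19:G/U (Tv); 21:A/G (Ti); 28:A/U (Tv); 33:G/C (Tv); 37:A/C (Tv).
Of the 7 differences, 1 transition and 6 transversions over 40 sites: P = 1/40 = 0.025000, Q = 6/40 = 0.150000.
d = −0.5·ln(0.800000) − 0.25·ln(0.700000) = −0.5·(-0.223144) − 0.25·(-0.356675) = 0.2007.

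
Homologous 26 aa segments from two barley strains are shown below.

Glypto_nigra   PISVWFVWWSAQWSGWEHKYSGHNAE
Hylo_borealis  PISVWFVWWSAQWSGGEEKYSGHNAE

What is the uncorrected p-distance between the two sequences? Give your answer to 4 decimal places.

0.0769

Mismatches occur at site 16 (W↔G), site 18 (H↔E).
There are 2 differences over 26 sites, so p = 2/26 = 0.0769.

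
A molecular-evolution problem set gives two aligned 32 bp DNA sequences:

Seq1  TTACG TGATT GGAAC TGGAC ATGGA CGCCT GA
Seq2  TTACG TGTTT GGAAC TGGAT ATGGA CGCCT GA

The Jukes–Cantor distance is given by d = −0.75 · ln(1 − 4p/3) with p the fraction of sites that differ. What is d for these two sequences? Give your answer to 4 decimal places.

0.0653

Differing sites — 8:A/T; 20:C/T.
p = 2/32 = 0.062500.
d = −0.75 · ln(1 − (4/3)·0.062500) = −0.75 · ln(0.916667) = −0.75 · (-0.087011) = 0.0653.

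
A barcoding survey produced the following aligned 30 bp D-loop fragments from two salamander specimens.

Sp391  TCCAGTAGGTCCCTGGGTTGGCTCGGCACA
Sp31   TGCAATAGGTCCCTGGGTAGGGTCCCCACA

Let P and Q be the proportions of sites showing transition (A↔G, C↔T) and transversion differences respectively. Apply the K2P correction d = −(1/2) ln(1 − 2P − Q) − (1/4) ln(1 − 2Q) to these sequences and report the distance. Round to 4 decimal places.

0.2342

Differing sites — 2:C/G (Tv); 5:G/A (Ti); 19:T/A (Tv); 22:C/G (Tv); 25:G/C (Tv); 26:G/C (Tv).
Of the 6 differences, 1 transition and 5 transversions over 30 sites: P = 1/30 = 0.033333, Q = 5/30 = 0.166667.
d = −0.5·ln(0.766667) − 0.25·ln(0.666666) = −0.5·(-0.265703) − 0.25·(-0.405466) = 0.2342.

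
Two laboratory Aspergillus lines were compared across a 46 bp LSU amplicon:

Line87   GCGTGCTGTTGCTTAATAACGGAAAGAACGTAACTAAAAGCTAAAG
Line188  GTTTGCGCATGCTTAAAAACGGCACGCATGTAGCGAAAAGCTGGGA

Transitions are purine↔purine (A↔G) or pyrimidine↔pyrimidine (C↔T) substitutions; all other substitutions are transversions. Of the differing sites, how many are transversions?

9

Mismatches occur at site 2 (C→T, transition), site 3 (G→T, transversion), site 7 (T→G, transversion), site 8 (G→C, transversion), site 9 (T→A, transversion), site 17 (T→A, transversion), site 23 (A→C, transversion), site 25 (A→C, transversion), site 27 (A→C, transversion), site 29 (C→T, transition), site 33 (A→G, transition), site 35 (T→G, transversion), site 43 (A→G, transition), site 44 (A→G, transition), site 45 (A→G, transition), site 46 (G→A, transition).
Of the 16 differences, 7 transitions and 9 transversions, so the answer is 9.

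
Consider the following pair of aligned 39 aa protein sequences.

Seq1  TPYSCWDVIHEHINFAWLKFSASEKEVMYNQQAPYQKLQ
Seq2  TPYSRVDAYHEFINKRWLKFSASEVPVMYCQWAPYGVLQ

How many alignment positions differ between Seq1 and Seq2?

Differing sites — 5:C/R; 6:W/V; 8:V/A; 9:I/Y; 12:H/F; 15:F/K; 16:A/R; 25:K/V; 26:E/P; 30:N/C; 32:Q/W; 36:Q/G; 37:K/V.
That gives 13 mismatches out of 39 aligned sites, so the Hamming distance is 13.

13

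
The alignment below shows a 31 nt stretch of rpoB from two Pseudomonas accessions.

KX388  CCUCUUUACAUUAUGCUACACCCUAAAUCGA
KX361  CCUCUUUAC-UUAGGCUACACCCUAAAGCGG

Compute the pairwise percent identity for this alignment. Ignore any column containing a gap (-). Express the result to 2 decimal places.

90.00%

Excluding the 1 gap column leaves 30 comparable sites.
Differing sites — 14:U/G; 28:U/G; 31:A/G.
27 of the 30 comparable sites match, so the percent identity is 27/30 × 100 = 90.00%.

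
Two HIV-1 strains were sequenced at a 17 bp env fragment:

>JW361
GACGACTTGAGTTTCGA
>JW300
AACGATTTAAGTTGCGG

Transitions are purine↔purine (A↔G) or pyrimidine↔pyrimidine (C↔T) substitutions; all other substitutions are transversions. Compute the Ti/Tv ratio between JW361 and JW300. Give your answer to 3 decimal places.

Differing sites — 1:G/A (Ti); 6:C/T (Ti); 9:G/A (Ti); 14:T/G (Tv); 17:A/G (Ti).
Of the 5 differences, 4 transitions and 1 transversion, so Ti/Tv = 4/1 = 4.000.

4.000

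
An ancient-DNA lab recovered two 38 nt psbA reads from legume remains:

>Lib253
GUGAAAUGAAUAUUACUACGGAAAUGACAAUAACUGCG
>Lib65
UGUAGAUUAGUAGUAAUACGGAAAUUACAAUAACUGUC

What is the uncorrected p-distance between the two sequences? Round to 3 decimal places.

The sequences differ at positions 1 (G/U), 2 (U/G), 3 (G/U), 5 (A/G), 8 (G/U), 10 (A/G), 13 (U/G), 16 (C/A), 26 (G/U), 37 (C/U), 38 (G/C).
There are 11 differences over 38 sites, so p = 11/38 = 0.289.

0.289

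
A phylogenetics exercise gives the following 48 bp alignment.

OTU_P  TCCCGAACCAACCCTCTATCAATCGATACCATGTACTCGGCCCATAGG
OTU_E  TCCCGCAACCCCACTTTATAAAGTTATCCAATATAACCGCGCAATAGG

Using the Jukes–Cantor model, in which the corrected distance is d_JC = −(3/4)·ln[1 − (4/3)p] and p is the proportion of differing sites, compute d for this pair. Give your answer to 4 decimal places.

The sequences differ at positions 6 (A/C), 8 (C/A), 10 (A/C), 11 (A/C), 13 (C/A), 16 (C/T), 20 (C/A), 23 (T/G), 24 (C/T), 25 (G/T), 28 (A/C), 30 (C/A), 33 (G/A), 36 (C/A), 37 (T/C), 40 (G/C), 41 (C/G), 43 (C/A).
p = 18/48 = 0.375000.
d = −0.75 · ln(1 − (4/3)·0.375000) = −0.75 · ln(0.500000) = −0.75 · (-0.693147) = 0.5199.

0.5199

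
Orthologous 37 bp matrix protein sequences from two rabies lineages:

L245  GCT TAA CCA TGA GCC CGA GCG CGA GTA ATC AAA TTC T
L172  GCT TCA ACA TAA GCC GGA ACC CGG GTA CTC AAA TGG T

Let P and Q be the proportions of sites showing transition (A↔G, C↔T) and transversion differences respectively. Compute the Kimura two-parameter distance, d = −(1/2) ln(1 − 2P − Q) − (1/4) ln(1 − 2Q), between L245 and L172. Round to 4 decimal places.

0.3353

Differing sites — 5:A/C (Tv); 7:C/A (Tv); 11:G/A (Ti); 16:C/G (Tv); 19:G/A (Ti); 21:G/C (Tv); 24:A/G (Ti); 28:A/C (Tv); 35:T/G (Tv); 36:C/G (Tv).
Of the 10 differences, 3 transitions and 7 transversions over 37 sites: P = 3/37 = 0.081081, Q = 7/37 = 0.189189.
d = −0.5·ln(0.648649) − 0.25·ln(0.621622) = −0.5·(-0.432864) − 0.25·(-0.475423) = 0.3353.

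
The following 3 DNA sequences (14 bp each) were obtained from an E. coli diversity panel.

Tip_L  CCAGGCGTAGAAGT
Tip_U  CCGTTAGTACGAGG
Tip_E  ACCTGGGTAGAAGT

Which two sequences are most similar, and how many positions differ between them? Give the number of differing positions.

Pairwise Hamming distances:
  Tip_L vs Tip_U: 7
  Tip_L vs Tip_E: 4
  Tip_U vs Tip_E: 7
The smallest is 4, between Tip_L and Tip_E.

4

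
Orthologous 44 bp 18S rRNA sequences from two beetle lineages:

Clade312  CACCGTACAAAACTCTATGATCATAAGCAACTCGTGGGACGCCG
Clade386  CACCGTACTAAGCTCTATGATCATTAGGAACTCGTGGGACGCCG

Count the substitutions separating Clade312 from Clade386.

Mismatches occur at site 9 (A→T), site 12 (A→G), site 25 (A→T), site 28 (C→G).
That gives 4 mismatches out of 44 aligned sites, so the Hamming distance is 4.

4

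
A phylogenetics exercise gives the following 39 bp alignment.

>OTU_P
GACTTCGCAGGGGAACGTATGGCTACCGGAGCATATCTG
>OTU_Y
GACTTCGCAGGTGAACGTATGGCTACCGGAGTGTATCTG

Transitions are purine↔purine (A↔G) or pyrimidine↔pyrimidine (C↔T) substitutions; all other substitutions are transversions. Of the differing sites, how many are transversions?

Differing sites — 12:G/T (Tv); 32:C/T (Ti); 33:A/G (Ti).
Of the 3 differences, 2 transitions and 1 transversion, so the answer is 1.

1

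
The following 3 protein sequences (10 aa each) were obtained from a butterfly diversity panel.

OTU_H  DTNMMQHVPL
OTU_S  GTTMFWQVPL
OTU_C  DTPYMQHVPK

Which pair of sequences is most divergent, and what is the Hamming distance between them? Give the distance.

7

Pairwise Hamming distances:
  OTU_H vs OTU_S: 5
  OTU_H vs OTU_C: 3
  OTU_S vs OTU_C: 7
The largest is 7, between OTU_S and OTU_C.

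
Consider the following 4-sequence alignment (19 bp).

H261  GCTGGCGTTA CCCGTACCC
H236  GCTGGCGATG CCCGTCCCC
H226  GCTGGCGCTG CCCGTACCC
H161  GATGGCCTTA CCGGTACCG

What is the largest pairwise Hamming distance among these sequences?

7

Pairwise Hamming distances:
  H261 vs H236: 3
  H261 vs H226: 2
  H261 vs H161: 4
  H236 vs H226: 2
  H236 vs H161: 7
  H226 vs H161: 6
The largest is 7, between H236 and H161.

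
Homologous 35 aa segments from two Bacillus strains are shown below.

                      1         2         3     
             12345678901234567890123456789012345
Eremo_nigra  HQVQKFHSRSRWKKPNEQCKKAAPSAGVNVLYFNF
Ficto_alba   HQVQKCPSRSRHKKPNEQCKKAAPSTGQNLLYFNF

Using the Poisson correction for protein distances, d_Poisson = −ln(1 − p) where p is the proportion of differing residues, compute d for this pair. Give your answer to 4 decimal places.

0.1881

The sequences differ at positions 6 (F/C), 7 (H/P), 12 (W/H), 26 (A/T), 28 (V/Q), 30 (V/L).
p = 6/35 = 0.171429.
d = −ln(1 − 0.171429) = −ln(0.828571) = 0.1881.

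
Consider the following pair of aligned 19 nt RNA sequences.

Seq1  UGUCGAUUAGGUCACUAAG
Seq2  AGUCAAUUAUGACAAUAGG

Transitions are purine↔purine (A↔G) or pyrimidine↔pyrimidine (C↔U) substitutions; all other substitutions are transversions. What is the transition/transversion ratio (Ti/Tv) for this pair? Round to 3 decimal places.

Differing sites — 1:U/A (Tv); 5:G/A (Ti); 10:G/U (Tv); 12:U/A (Tv); 15:C/A (Tv); 18:A/G (Ti).
Of the 6 differences, 2 transitions and 4 transversions, so Ti/Tv = 2/4 = 0.500.

0.500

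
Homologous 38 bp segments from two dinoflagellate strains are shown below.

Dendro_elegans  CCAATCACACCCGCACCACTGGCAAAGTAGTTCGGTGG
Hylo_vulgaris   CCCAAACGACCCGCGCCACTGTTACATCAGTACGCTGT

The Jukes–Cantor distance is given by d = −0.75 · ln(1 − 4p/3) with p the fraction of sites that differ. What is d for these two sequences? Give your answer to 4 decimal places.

Differing sites — 3:A/C; 5:T/A; 6:C/A; 7:A/C; 8:C/G; 15:A/G; 22:G/T; 23:C/T; 25:A/C; 27:G/T; 28:T/C; 32:T/A; 35:G/C; 38:G/T.
p = 14/38 = 0.368421.
d = −0.75 · ln(1 − (4/3)·0.368421) = −0.75 · ln(0.508772) = −0.75 · (-0.675755) = 0.5068.

0.5068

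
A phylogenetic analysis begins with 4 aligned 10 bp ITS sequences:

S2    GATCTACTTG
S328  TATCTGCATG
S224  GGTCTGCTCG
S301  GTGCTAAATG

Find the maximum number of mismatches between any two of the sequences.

Pairwise Hamming distances:
  S2 vs S328: 3
  S2 vs S224: 3
  S2 vs S301: 4
  S328 vs S224: 4
  S328 vs S301: 5
  S224 vs S301: 6
The largest is 6, between S224 and S301.

6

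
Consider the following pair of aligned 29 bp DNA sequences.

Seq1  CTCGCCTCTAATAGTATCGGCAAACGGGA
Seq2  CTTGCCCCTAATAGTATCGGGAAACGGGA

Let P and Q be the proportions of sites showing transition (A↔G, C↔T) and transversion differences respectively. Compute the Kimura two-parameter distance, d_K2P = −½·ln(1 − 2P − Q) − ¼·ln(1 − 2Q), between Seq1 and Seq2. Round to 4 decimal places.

Mismatches occur at site 3 (C/T, transition), site 7 (T/C, transition), site 21 (C/G, transversion).
Of the 3 differences, 2 transitions and 1 transversion over 29 sites: P = 2/29 = 0.068966, Q = 1/29 = 0.034483.
d = −0.5·ln(0.827585) − 0.25·ln(0.931034) = −0.5·(-0.189243) − 0.25·(-0.071459) = 0.1125.

0.1125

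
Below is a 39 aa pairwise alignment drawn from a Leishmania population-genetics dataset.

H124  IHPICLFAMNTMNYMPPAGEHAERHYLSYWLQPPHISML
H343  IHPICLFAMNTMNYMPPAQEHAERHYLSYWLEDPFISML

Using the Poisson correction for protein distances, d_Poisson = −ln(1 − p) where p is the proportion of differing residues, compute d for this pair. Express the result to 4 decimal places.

Mismatches occur at site 19 (G/Q), site 32 (Q/E), site 33 (P/D), site 35 (H/F).
p = 4/39 = 0.102564.
d = −ln(1 − 0.102564) = −ln(0.897436) = 0.1082.

0.1082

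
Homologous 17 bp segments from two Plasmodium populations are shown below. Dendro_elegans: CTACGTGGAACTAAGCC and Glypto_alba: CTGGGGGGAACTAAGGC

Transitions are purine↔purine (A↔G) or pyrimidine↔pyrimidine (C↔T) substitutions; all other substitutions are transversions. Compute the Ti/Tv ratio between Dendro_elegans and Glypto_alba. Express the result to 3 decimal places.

The sequences differ at positions 3 (A/G, transition), 4 (C/G, transversion), 6 (T/G, transversion), 16 (C/G, transversion).
Of the 4 differences, 1 transition and 3 transversions, so Ti/Tv = 1/3 = 0.333.

0.333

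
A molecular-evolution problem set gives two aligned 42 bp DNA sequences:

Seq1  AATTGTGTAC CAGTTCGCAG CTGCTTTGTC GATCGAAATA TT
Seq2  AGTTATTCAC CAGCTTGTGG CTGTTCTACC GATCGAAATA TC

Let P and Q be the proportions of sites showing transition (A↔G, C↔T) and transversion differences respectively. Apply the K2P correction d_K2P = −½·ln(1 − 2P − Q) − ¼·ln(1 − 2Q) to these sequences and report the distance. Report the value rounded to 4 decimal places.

0.4644

Differing sites — 2:A/G (Ti); 5:G/A (Ti); 7:G/T (Tv); 8:T/C (Ti); 14:T/C (Ti); 16:C/T (Ti); 18:C/T (Ti); 19:A/G (Ti); 24:C/T (Ti); 26:T/C (Ti); 28:G/A (Ti); 29:T/C (Ti); 42:T/C (Ti).
Of the 13 differences, 12 transitions and 1 transversion over 42 sites: P = 12/42 = 0.285714, Q = 1/42 = 0.023810.
d = −0.5·ln(0.404762) − 0.25·ln(0.952380) = −0.5·(-0.904456) − 0.25·(-0.048791) = 0.4644.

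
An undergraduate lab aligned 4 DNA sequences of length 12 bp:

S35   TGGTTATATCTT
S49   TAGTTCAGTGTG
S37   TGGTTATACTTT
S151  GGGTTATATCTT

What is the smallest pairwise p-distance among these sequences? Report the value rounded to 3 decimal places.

Pairwise Hamming distances:
  S35 vs S49: 6
  S35 vs S37: 2
  S35 vs S151: 1
  S49 vs S37: 7
  S49 vs S151: 7
  S37 vs S151: 3
The smallest is 1 mismatch, between S35 and S151; p = 1/12 = 0.083.

0.083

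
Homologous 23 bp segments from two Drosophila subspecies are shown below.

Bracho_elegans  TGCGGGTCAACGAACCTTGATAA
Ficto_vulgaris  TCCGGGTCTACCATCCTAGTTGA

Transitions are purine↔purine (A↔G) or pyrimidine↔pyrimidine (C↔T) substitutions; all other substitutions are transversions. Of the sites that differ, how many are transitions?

1

Mismatches occur at site 2 (G/C, transversion), site 9 (A/T, transversion), site 12 (G/C, transversion), site 14 (A/T, transversion), site 18 (T/A, transversion), site 20 (A/T, transversion), site 22 (A/G, transition).
Of the 7 differences, 1 transition and 6 transversions, so the answer is 1.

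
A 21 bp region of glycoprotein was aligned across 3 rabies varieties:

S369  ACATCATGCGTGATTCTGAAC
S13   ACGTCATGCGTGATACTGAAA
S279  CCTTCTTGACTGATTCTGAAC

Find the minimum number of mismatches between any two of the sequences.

3

Pairwise Hamming distances:
  S369 vs S13: 3
  S369 vs S279: 5
  S13 vs S279: 7
The smallest is 3, between S369 and S13.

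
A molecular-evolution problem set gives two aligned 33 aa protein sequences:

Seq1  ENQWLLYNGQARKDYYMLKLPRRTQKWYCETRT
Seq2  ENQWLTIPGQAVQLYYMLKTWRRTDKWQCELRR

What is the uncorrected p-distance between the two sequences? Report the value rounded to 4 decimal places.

0.3636

The sequences differ at positions 6 (L/T), 7 (Y/I), 8 (N/P), 12 (R/V), 13 (K/Q), 14 (D/L), 20 (L/T), 21 (P/W), 25 (Q/D), 28 (Y/Q), 31 (T/L), 33 (T/R).
There are 12 differences over 33 sites, so p = 12/33 = 0.3636.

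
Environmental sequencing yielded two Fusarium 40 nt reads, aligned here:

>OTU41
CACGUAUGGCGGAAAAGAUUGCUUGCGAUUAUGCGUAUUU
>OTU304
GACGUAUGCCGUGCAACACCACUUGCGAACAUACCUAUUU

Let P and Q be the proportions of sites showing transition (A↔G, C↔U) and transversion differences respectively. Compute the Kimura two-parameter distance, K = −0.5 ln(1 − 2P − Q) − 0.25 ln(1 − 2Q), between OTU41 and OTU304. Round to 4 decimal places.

The sequences differ at positions 1 (C/G, transversion), 9 (G/C, transversion), 12 (G/U, transversion), 13 (A/G, transition), 14 (A/C, transversion), 17 (G/C, transversion), 19 (U/C, transition), 20 (U/C, transition), 21 (G/A, transition), 29 (U/A, transversion), 30 (U/C, transition), 33 (G/A, transition), 35 (G/C, transversion).
Of the 13 differences, 6 transitions and 7 transversions over 40 sites: P = 6/40 = 0.150000, Q = 7/40 = 0.175000.
d = −0.5·ln(0.525000) − 0.25·ln(0.650000) = −0.5·(-0.644357) − 0.25·(-0.430783) = 0.4299.

0.4299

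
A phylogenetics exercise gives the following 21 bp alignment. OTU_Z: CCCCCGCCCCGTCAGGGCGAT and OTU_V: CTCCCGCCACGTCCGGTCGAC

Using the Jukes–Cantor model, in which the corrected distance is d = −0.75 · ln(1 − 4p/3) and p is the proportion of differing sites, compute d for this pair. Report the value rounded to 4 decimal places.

0.2865

Differing sites — 2:C/T; 9:C/A; 14:A/C; 17:G/T; 21:T/C.
p = 5/21 = 0.238095.
d = −0.75 · ln(1 − (4/3)·0.238095) = −0.75 · ln(0.682540) = −0.75 · (-0.381934) = 0.2865.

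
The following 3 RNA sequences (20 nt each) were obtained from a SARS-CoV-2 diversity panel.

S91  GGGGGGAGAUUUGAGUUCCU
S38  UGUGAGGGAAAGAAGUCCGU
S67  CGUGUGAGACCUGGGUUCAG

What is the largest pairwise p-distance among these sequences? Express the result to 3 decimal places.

Pairwise Hamming distances:
  S91 vs S38: 10
  S91 vs S67: 8
  S38 vs S67: 11
The largest is 11 mismatches, between S38 and S67; p = 11/20 = 0.550.

0.550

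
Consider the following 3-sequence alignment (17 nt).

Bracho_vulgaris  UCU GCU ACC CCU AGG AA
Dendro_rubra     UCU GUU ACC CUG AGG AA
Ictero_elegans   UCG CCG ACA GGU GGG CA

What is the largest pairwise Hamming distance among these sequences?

Pairwise Hamming distances:
  Bracho_vulgaris vs Dendro_rubra: 3
  Bracho_vulgaris vs Ictero_elegans: 8
  Dendro_rubra vs Ictero_elegans: 10
The largest is 10, between Dendro_rubra and Ictero_elegans.

10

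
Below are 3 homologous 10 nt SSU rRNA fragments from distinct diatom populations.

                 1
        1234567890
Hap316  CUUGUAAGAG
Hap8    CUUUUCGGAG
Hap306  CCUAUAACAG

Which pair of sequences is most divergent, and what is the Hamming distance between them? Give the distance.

Pairwise Hamming distances:
  Hap316 vs Hap8: 3
  Hap316 vs Hap306: 3
  Hap8 vs Hap306: 5
The largest is 5, between Hap8 and Hap306.

5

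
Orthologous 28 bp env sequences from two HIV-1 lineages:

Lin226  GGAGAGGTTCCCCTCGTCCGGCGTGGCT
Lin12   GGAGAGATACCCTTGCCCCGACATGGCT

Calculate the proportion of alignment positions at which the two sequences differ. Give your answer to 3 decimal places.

0.286

Differing sites — 7:G/A; 9:T/A; 13:C/T; 15:C/G; 16:G/C; 17:T/C; 21:G/A; 23:G/A.
There are 8 differences over 28 sites, so p = 8/28 = 0.286.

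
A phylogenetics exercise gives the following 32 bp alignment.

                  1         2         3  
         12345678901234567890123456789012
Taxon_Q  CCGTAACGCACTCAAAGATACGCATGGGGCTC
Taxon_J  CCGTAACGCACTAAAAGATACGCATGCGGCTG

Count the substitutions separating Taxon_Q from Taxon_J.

3

Differing sites — 13:C/A; 27:G/C; 32:C/G.
That gives 3 mismatches out of 32 aligned sites, so the Hamming distance is 3.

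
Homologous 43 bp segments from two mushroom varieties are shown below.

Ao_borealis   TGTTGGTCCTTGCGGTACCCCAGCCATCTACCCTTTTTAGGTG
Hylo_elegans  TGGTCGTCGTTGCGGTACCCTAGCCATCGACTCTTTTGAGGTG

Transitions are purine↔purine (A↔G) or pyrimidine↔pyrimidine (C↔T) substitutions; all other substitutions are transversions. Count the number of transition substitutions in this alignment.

2

Differing sites — 3:T/G (Tv); 5:G/C (Tv); 9:C/G (Tv); 21:C/T (Ti); 29:T/G (Tv); 32:C/T (Ti); 38:T/G (Tv).
Of the 7 differences, 2 transitions and 5 transversions, so the answer is 2.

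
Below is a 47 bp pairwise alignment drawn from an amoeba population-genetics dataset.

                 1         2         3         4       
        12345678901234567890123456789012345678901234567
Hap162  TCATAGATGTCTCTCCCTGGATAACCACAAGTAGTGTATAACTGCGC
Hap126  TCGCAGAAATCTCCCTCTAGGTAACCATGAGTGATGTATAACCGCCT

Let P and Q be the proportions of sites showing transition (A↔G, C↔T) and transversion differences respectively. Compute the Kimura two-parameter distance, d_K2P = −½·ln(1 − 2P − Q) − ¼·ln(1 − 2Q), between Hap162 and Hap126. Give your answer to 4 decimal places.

0.4751

The sequences differ at positions 3 (A/G, transition), 4 (T/C, transition), 8 (T/A, transversion), 9 (G/A, transition), 14 (T/C, transition), 16 (C/T, transition), 19 (G/A, transition), 21 (A/G, transition), 28 (C/T, transition), 29 (A/G, transition), 33 (A/G, transition), 34 (G/A, transition), 43 (T/C, transition), 46 (G/C, transversion), 47 (C/T, transition).
Of the 15 differences, 13 transitions and 2 transversions over 47 sites: P = 13/47 = 0.276596, Q = 2/47 = 0.042553.
d = −0.5·ln(0.404255) − 0.25·ln(0.914894) = −0.5·(-0.905709) − 0.25·(-0.088947) = 0.4751.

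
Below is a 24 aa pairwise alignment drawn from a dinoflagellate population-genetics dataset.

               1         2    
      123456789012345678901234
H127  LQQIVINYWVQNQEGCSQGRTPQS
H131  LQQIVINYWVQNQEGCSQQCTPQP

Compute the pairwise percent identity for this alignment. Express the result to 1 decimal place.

87.5%

The sequences differ at positions 19 (G/Q), 20 (R/C), 24 (S/P).
21 of the 24 sites match, so the percent identity is 21/24 × 100 = 87.5%.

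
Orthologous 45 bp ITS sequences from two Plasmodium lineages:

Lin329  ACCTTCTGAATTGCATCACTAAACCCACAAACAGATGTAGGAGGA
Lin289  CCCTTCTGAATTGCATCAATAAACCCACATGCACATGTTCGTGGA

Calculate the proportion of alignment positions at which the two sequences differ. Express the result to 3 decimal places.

The sequences differ at positions 1 (A/C), 19 (C/A), 30 (A/T), 31 (A/G), 34 (G/C), 39 (A/T), 40 (G/C), 42 (A/T).
There are 8 differences over 45 sites, so p = 8/45 = 0.178.

0.178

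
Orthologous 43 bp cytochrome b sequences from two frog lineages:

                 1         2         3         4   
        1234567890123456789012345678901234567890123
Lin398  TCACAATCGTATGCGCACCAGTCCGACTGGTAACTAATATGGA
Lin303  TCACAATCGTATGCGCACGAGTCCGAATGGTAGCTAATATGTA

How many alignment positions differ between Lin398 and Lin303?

Differing sites — 19:C/G; 27:C/A; 33:A/G; 42:G/T.
That gives 4 mismatches out of 43 aligned sites, so the Hamming distance is 4.

4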